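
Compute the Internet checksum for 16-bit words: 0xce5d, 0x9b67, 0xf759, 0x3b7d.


Sum all words (with carry folding):
+ 0xce5d = 0xce5d
+ 0x9b67 = 0x69c5
+ 0xf759 = 0x611f
+ 0x3b7d = 0x9c9c
One's complement: ~0x9c9c
Checksum = 0x6363


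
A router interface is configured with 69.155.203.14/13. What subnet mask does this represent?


/13 means 13 network bits, 19 host bits
Binary: 11111111111110000000000000000000
Mask: 255.248.0.0


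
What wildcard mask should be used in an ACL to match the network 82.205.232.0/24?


Subnet mask: 255.255.255.0
Wildcard = 255.255.255.255 - subnet mask
255 - 255 = 0
255 - 255 = 0
255 - 255 = 0
255 - 0 = 255
Wildcard: 0.0.0.255


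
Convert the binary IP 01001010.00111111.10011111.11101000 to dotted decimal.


01001010 = 74
00111111 = 63
10011111 = 159
11101000 = 232
IP: 74.63.159.232


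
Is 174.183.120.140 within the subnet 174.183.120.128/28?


Subnet network: 174.183.120.128
Test IP AND mask: 174.183.120.128
Yes, 174.183.120.140 is in 174.183.120.128/28


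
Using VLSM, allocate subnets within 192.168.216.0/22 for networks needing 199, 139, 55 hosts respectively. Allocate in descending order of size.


199 hosts -> /24 (254 usable): 192.168.216.0/24
139 hosts -> /24 (254 usable): 192.168.217.0/24
55 hosts -> /26 (62 usable): 192.168.218.0/26
Allocation: 192.168.216.0/24 (199 hosts, 254 usable); 192.168.217.0/24 (139 hosts, 254 usable); 192.168.218.0/26 (55 hosts, 62 usable)


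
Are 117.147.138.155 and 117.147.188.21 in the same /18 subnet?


Mask: 255.255.192.0
117.147.138.155 AND mask = 117.147.128.0
117.147.188.21 AND mask = 117.147.128.0
Yes, same subnet (117.147.128.0)


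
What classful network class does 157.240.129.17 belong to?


First octet: 157
Binary: 10011101
10xxxxxx -> Class B (128-191)
Class B, default mask 255.255.0.0 (/16)


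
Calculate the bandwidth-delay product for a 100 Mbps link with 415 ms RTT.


BDP = bandwidth * RTT
= 100 Mbps * 415 ms
= 100 * 1e6 * 415 / 1000 bits
= 41500000 bits
= 5187500 bytes
= 5065.918 KB
BDP = 41500000 bits (5187500 bytes)


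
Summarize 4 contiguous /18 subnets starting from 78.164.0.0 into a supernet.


Original prefix: /18
Number of subnets: 4 = 2^2
New prefix = 18 - 2 = 16
Supernet: 78.164.0.0/16


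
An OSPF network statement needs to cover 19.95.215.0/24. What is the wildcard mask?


Subnet mask: 255.255.255.0
Wildcard = 255.255.255.255 - subnet mask
255 - 255 = 0
255 - 255 = 0
255 - 255 = 0
255 - 0 = 255
Wildcard: 0.0.0.255


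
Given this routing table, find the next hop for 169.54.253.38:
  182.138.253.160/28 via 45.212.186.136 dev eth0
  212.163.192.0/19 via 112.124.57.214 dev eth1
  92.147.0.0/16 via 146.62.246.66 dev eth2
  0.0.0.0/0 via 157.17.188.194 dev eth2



Longest prefix match for 169.54.253.38:
  /28 182.138.253.160: no
  /19 212.163.192.0: no
  /16 92.147.0.0: no
  /0 0.0.0.0: MATCH
Selected: next-hop 157.17.188.194 via eth2 (matched /0)


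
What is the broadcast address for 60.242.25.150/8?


Network: 60.0.0.0/8
Host bits = 24
Set all host bits to 1:
Broadcast: 60.255.255.255


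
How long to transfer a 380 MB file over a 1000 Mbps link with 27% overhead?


Effective throughput = 1000 * (1 - 27/100) = 730 Mbps
File size in Mb = 380 * 8 = 3040 Mb
Time = 3040 / 730
Time = 4.1644 seconds


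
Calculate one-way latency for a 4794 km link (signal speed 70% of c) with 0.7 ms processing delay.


Speed = 0.7 * 3e5 km/s = 210000 km/s
Propagation delay = 4794 / 210000 = 0.0228 s = 22.8286 ms
Processing delay = 0.7 ms
Total one-way latency = 23.5286 ms


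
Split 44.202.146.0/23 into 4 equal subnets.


New prefix = 23 + 2 = 25
Each subnet has 128 addresses
  44.202.146.0/25
  44.202.146.128/25
  44.202.147.0/25
  44.202.147.128/25
Subnets: 44.202.146.0/25, 44.202.146.128/25, 44.202.147.0/25, 44.202.147.128/25


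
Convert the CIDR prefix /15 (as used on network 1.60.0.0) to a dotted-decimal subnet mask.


/15 means 15 network bits, 17 host bits
Binary: 11111111111111100000000000000000
Mask: 255.254.0.0


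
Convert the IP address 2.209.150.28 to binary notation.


2 = 00000010
209 = 11010001
150 = 10010110
28 = 00011100
Binary: 00000010.11010001.10010110.00011100


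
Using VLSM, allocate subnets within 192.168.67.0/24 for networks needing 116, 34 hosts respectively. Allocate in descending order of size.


116 hosts -> /25 (126 usable): 192.168.67.0/25
34 hosts -> /26 (62 usable): 192.168.67.128/26
Allocation: 192.168.67.0/25 (116 hosts, 126 usable); 192.168.67.128/26 (34 hosts, 62 usable)


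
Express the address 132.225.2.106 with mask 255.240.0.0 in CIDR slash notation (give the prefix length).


Binary: 11111111.11110000.00000000.00000000
Count leading 1s
Prefix: /12


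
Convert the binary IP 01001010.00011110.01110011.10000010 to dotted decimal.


01001010 = 74
00011110 = 30
01110011 = 115
10000010 = 130
IP: 74.30.115.130


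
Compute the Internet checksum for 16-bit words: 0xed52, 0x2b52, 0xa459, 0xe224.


Sum all words (with carry folding):
+ 0xed52 = 0xed52
+ 0x2b52 = 0x18a5
+ 0xa459 = 0xbcfe
+ 0xe224 = 0x9f23
One's complement: ~0x9f23
Checksum = 0x60dc


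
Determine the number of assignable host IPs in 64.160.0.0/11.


Host bits = 32 - 11 = 21
Total addresses = 2^21 = 2097152
Usable = total - 2 (network and broadcast)
Usable hosts: 2097150


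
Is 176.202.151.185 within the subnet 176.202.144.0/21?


Subnet network: 176.202.144.0
Test IP AND mask: 176.202.144.0
Yes, 176.202.151.185 is in 176.202.144.0/21


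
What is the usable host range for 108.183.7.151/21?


Network: 108.183.0.0
Broadcast: 108.183.7.255
First usable = network + 1
Last usable = broadcast - 1
Range: 108.183.0.1 to 108.183.7.254


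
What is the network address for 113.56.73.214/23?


IP:   01110001.00111000.01001001.11010110
Mask: 11111111.11111111.11111110.00000000
AND operation:
Net:  01110001.00111000.01001000.00000000
Network: 113.56.72.0/23


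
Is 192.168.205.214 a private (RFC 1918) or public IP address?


RFC 1918 private ranges:
  10.0.0.0/8 (10.0.0.0 - 10.255.255.255)
  172.16.0.0/12 (172.16.0.0 - 172.31.255.255)
  192.168.0.0/16 (192.168.0.0 - 192.168.255.255)
Private (in 192.168.0.0/16)


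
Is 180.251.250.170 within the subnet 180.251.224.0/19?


Subnet network: 180.251.224.0
Test IP AND mask: 180.251.224.0
Yes, 180.251.250.170 is in 180.251.224.0/19


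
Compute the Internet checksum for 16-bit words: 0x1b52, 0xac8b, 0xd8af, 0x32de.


Sum all words (with carry folding):
+ 0x1b52 = 0x1b52
+ 0xac8b = 0xc7dd
+ 0xd8af = 0xa08d
+ 0x32de = 0xd36b
One's complement: ~0xd36b
Checksum = 0x2c94


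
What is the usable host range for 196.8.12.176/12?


Network: 196.0.0.0
Broadcast: 196.15.255.255
First usable = network + 1
Last usable = broadcast - 1
Range: 196.0.0.1 to 196.15.255.254


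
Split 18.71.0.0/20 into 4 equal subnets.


New prefix = 20 + 2 = 22
Each subnet has 1024 addresses
  18.71.0.0/22
  18.71.4.0/22
  18.71.8.0/22
  18.71.12.0/22
Subnets: 18.71.0.0/22, 18.71.4.0/22, 18.71.8.0/22, 18.71.12.0/22


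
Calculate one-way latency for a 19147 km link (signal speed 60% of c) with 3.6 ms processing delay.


Speed = 0.6 * 3e5 km/s = 180000 km/s
Propagation delay = 19147 / 180000 = 0.1064 s = 106.3722 ms
Processing delay = 3.6 ms
Total one-way latency = 109.9722 ms


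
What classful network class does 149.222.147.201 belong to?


First octet: 149
Binary: 10010101
10xxxxxx -> Class B (128-191)
Class B, default mask 255.255.0.0 (/16)


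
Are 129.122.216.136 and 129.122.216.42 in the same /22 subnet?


Mask: 255.255.252.0
129.122.216.136 AND mask = 129.122.216.0
129.122.216.42 AND mask = 129.122.216.0
Yes, same subnet (129.122.216.0)


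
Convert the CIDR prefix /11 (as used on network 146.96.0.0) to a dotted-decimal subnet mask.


/11 means 11 network bits, 21 host bits
Binary: 11111111111000000000000000000000
Mask: 255.224.0.0


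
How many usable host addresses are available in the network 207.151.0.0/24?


Host bits = 32 - 24 = 8
Total addresses = 2^8 = 256
Usable = total - 2 (network and broadcast)
Usable hosts: 254


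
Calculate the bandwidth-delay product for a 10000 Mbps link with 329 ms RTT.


BDP = bandwidth * RTT
= 10000 Mbps * 329 ms
= 10000 * 1e6 * 329 / 1000 bits
= 3290000000 bits
= 411250000 bytes
= 401611.3281 KB
BDP = 3290000000 bits (411250000 bytes)


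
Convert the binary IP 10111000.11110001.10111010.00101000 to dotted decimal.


10111000 = 184
11110001 = 241
10111010 = 186
00101000 = 40
IP: 184.241.186.40


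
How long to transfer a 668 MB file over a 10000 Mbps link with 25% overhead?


Effective throughput = 10000 * (1 - 25/100) = 7500 Mbps
File size in Mb = 668 * 8 = 5344 Mb
Time = 5344 / 7500
Time = 0.7125 seconds


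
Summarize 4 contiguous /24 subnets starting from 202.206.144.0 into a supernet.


Original prefix: /24
Number of subnets: 4 = 2^2
New prefix = 24 - 2 = 22
Supernet: 202.206.144.0/22


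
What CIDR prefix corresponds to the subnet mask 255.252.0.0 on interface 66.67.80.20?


Binary: 11111111.11111100.00000000.00000000
Count leading 1s
Prefix: /14


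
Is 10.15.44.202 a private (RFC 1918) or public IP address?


RFC 1918 private ranges:
  10.0.0.0/8 (10.0.0.0 - 10.255.255.255)
  172.16.0.0/12 (172.16.0.0 - 172.31.255.255)
  192.168.0.0/16 (192.168.0.0 - 192.168.255.255)
Private (in 10.0.0.0/8)


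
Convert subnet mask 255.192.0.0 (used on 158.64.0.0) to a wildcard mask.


Subnet mask: 255.192.0.0
Wildcard = 255.255.255.255 - subnet mask
255 - 255 = 0
255 - 192 = 63
255 - 0 = 255
255 - 0 = 255
Wildcard: 0.63.255.255


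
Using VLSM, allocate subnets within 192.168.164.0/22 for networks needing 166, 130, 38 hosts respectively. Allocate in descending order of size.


166 hosts -> /24 (254 usable): 192.168.164.0/24
130 hosts -> /24 (254 usable): 192.168.165.0/24
38 hosts -> /26 (62 usable): 192.168.166.0/26
Allocation: 192.168.164.0/24 (166 hosts, 254 usable); 192.168.165.0/24 (130 hosts, 254 usable); 192.168.166.0/26 (38 hosts, 62 usable)


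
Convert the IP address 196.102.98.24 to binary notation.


196 = 11000100
102 = 01100110
98 = 01100010
24 = 00011000
Binary: 11000100.01100110.01100010.00011000


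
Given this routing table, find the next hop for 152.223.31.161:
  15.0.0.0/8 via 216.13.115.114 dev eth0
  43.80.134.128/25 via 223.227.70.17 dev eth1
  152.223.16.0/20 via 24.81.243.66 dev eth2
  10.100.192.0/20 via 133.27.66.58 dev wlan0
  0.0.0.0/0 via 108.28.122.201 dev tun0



Longest prefix match for 152.223.31.161:
  /8 15.0.0.0: no
  /25 43.80.134.128: no
  /20 152.223.16.0: MATCH
  /20 10.100.192.0: no
  /0 0.0.0.0: MATCH
Selected: next-hop 24.81.243.66 via eth2 (matched /20)


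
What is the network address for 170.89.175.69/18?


IP:   10101010.01011001.10101111.01000101
Mask: 11111111.11111111.11000000.00000000
AND operation:
Net:  10101010.01011001.10000000.00000000
Network: 170.89.128.0/18


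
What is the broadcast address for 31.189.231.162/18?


Network: 31.189.192.0/18
Host bits = 14
Set all host bits to 1:
Broadcast: 31.189.255.255


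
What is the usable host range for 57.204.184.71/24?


Network: 57.204.184.0
Broadcast: 57.204.184.255
First usable = network + 1
Last usable = broadcast - 1
Range: 57.204.184.1 to 57.204.184.254


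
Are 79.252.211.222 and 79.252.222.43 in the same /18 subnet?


Mask: 255.255.192.0
79.252.211.222 AND mask = 79.252.192.0
79.252.222.43 AND mask = 79.252.192.0
Yes, same subnet (79.252.192.0)


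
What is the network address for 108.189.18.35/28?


IP:   01101100.10111101.00010010.00100011
Mask: 11111111.11111111.11111111.11110000
AND operation:
Net:  01101100.10111101.00010010.00100000
Network: 108.189.18.32/28


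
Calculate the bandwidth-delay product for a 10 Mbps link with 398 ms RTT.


BDP = bandwidth * RTT
= 10 Mbps * 398 ms
= 10 * 1e6 * 398 / 1000 bits
= 3980000 bits
= 497500 bytes
= 485.8398 KB
BDP = 3980000 bits (497500 bytes)


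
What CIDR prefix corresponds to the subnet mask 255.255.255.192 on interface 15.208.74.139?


Binary: 11111111.11111111.11111111.11000000
Count leading 1s
Prefix: /26


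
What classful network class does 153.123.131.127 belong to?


First octet: 153
Binary: 10011001
10xxxxxx -> Class B (128-191)
Class B, default mask 255.255.0.0 (/16)


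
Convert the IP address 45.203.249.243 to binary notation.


45 = 00101101
203 = 11001011
249 = 11111001
243 = 11110011
Binary: 00101101.11001011.11111001.11110011


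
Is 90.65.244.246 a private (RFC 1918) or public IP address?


RFC 1918 private ranges:
  10.0.0.0/8 (10.0.0.0 - 10.255.255.255)
  172.16.0.0/12 (172.16.0.0 - 172.31.255.255)
  192.168.0.0/16 (192.168.0.0 - 192.168.255.255)
Public (not in any RFC 1918 range)


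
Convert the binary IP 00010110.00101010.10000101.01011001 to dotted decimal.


00010110 = 22
00101010 = 42
10000101 = 133
01011001 = 89
IP: 22.42.133.89


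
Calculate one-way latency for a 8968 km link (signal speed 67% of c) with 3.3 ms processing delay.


Speed = 0.67 * 3e5 km/s = 201000 km/s
Propagation delay = 8968 / 201000 = 0.0446 s = 44.6169 ms
Processing delay = 3.3 ms
Total one-way latency = 47.9169 ms


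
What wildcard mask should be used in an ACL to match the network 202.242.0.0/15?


Subnet mask: 255.254.0.0
Wildcard = 255.255.255.255 - subnet mask
255 - 255 = 0
255 - 254 = 1
255 - 0 = 255
255 - 0 = 255
Wildcard: 0.1.255.255


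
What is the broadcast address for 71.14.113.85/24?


Network: 71.14.113.0/24
Host bits = 8
Set all host bits to 1:
Broadcast: 71.14.113.255


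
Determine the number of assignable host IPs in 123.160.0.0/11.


Host bits = 32 - 11 = 21
Total addresses = 2^21 = 2097152
Usable = total - 2 (network and broadcast)
Usable hosts: 2097150


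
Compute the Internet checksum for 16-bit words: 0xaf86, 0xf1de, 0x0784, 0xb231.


Sum all words (with carry folding):
+ 0xaf86 = 0xaf86
+ 0xf1de = 0xa165
+ 0x0784 = 0xa8e9
+ 0xb231 = 0x5b1b
One's complement: ~0x5b1b
Checksum = 0xa4e4


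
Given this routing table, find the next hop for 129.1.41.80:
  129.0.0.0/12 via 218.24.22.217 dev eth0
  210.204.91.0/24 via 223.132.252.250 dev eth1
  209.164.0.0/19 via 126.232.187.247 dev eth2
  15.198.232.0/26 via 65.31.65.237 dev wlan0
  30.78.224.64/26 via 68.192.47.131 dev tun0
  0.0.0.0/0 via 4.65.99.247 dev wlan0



Longest prefix match for 129.1.41.80:
  /12 129.0.0.0: MATCH
  /24 210.204.91.0: no
  /19 209.164.0.0: no
  /26 15.198.232.0: no
  /26 30.78.224.64: no
  /0 0.0.0.0: MATCH
Selected: next-hop 218.24.22.217 via eth0 (matched /12)


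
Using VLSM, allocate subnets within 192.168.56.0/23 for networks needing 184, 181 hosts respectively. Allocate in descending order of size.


184 hosts -> /24 (254 usable): 192.168.56.0/24
181 hosts -> /24 (254 usable): 192.168.57.0/24
Allocation: 192.168.56.0/24 (184 hosts, 254 usable); 192.168.57.0/24 (181 hosts, 254 usable)


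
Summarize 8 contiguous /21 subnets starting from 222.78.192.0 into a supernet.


Original prefix: /21
Number of subnets: 8 = 2^3
New prefix = 21 - 3 = 18
Supernet: 222.78.192.0/18


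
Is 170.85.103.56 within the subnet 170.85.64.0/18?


Subnet network: 170.85.64.0
Test IP AND mask: 170.85.64.0
Yes, 170.85.103.56 is in 170.85.64.0/18


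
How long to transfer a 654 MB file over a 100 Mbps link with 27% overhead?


Effective throughput = 100 * (1 - 27/100) = 73 Mbps
File size in Mb = 654 * 8 = 5232 Mb
Time = 5232 / 73
Time = 71.6712 seconds


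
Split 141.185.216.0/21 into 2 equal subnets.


New prefix = 21 + 1 = 22
Each subnet has 1024 addresses
  141.185.216.0/22
  141.185.220.0/22
Subnets: 141.185.216.0/22, 141.185.220.0/22


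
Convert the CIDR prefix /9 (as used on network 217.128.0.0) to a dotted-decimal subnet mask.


/9 means 9 network bits, 23 host bits
Binary: 11111111100000000000000000000000
Mask: 255.128.0.0


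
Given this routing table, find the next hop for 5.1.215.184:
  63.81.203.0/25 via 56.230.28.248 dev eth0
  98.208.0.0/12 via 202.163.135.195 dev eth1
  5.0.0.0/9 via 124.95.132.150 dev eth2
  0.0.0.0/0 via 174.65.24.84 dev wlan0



Longest prefix match for 5.1.215.184:
  /25 63.81.203.0: no
  /12 98.208.0.0: no
  /9 5.0.0.0: MATCH
  /0 0.0.0.0: MATCH
Selected: next-hop 124.95.132.150 via eth2 (matched /9)


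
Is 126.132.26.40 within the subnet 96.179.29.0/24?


Subnet network: 96.179.29.0
Test IP AND mask: 126.132.26.0
No, 126.132.26.40 is not in 96.179.29.0/24


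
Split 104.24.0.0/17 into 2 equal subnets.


New prefix = 17 + 1 = 18
Each subnet has 16384 addresses
  104.24.0.0/18
  104.24.64.0/18
Subnets: 104.24.0.0/18, 104.24.64.0/18


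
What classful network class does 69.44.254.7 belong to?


First octet: 69
Binary: 01000101
0xxxxxxx -> Class A (1-126)
Class A, default mask 255.0.0.0 (/8)


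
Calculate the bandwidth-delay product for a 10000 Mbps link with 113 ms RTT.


BDP = bandwidth * RTT
= 10000 Mbps * 113 ms
= 10000 * 1e6 * 113 / 1000 bits
= 1130000000 bits
= 141250000 bytes
= 137939.4531 KB
BDP = 1130000000 bits (141250000 bytes)


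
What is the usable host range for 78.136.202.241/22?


Network: 78.136.200.0
Broadcast: 78.136.203.255
First usable = network + 1
Last usable = broadcast - 1
Range: 78.136.200.1 to 78.136.203.254


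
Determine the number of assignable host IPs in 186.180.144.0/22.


Host bits = 32 - 22 = 10
Total addresses = 2^10 = 1024
Usable = total - 2 (network and broadcast)
Usable hosts: 1022


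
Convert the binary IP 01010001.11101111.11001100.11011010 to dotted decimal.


01010001 = 81
11101111 = 239
11001100 = 204
11011010 = 218
IP: 81.239.204.218


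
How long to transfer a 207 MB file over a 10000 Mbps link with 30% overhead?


Effective throughput = 10000 * (1 - 30/100) = 7000 Mbps
File size in Mb = 207 * 8 = 1656 Mb
Time = 1656 / 7000
Time = 0.2366 seconds


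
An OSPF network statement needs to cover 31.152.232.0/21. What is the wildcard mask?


Subnet mask: 255.255.248.0
Wildcard = 255.255.255.255 - subnet mask
255 - 255 = 0
255 - 255 = 0
255 - 248 = 7
255 - 0 = 255
Wildcard: 0.0.7.255


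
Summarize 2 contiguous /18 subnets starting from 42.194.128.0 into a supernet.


Original prefix: /18
Number of subnets: 2 = 2^1
New prefix = 18 - 1 = 17
Supernet: 42.194.128.0/17


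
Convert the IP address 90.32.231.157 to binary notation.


90 = 01011010
32 = 00100000
231 = 11100111
157 = 10011101
Binary: 01011010.00100000.11100111.10011101


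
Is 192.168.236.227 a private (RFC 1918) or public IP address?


RFC 1918 private ranges:
  10.0.0.0/8 (10.0.0.0 - 10.255.255.255)
  172.16.0.0/12 (172.16.0.0 - 172.31.255.255)
  192.168.0.0/16 (192.168.0.0 - 192.168.255.255)
Private (in 192.168.0.0/16)


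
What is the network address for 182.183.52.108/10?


IP:   10110110.10110111.00110100.01101100
Mask: 11111111.11000000.00000000.00000000
AND operation:
Net:  10110110.10000000.00000000.00000000
Network: 182.128.0.0/10


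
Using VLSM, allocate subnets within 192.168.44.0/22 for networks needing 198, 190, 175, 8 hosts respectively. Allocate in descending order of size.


198 hosts -> /24 (254 usable): 192.168.44.0/24
190 hosts -> /24 (254 usable): 192.168.45.0/24
175 hosts -> /24 (254 usable): 192.168.46.0/24
8 hosts -> /28 (14 usable): 192.168.47.0/28
Allocation: 192.168.44.0/24 (198 hosts, 254 usable); 192.168.45.0/24 (190 hosts, 254 usable); 192.168.46.0/24 (175 hosts, 254 usable); 192.168.47.0/28 (8 hosts, 14 usable)


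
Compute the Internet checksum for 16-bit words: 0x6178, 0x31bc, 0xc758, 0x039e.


Sum all words (with carry folding):
+ 0x6178 = 0x6178
+ 0x31bc = 0x9334
+ 0xc758 = 0x5a8d
+ 0x039e = 0x5e2b
One's complement: ~0x5e2b
Checksum = 0xa1d4


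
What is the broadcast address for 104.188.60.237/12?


Network: 104.176.0.0/12
Host bits = 20
Set all host bits to 1:
Broadcast: 104.191.255.255


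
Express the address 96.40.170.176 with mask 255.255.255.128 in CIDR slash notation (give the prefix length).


Binary: 11111111.11111111.11111111.10000000
Count leading 1s
Prefix: /25


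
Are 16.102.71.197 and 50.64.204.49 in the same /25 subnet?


Mask: 255.255.255.128
16.102.71.197 AND mask = 16.102.71.128
50.64.204.49 AND mask = 50.64.204.0
No, different subnets (16.102.71.128 vs 50.64.204.0)


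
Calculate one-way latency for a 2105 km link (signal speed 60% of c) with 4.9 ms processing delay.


Speed = 0.6 * 3e5 km/s = 180000 km/s
Propagation delay = 2105 / 180000 = 0.0117 s = 11.6944 ms
Processing delay = 4.9 ms
Total one-way latency = 16.5944 ms


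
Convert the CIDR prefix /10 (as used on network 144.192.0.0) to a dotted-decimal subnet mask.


/10 means 10 network bits, 22 host bits
Binary: 11111111110000000000000000000000
Mask: 255.192.0.0


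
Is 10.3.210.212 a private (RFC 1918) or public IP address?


RFC 1918 private ranges:
  10.0.0.0/8 (10.0.0.0 - 10.255.255.255)
  172.16.0.0/12 (172.16.0.0 - 172.31.255.255)
  192.168.0.0/16 (192.168.0.0 - 192.168.255.255)
Private (in 10.0.0.0/8)


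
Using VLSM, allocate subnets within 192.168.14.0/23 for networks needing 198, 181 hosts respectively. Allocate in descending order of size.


198 hosts -> /24 (254 usable): 192.168.14.0/24
181 hosts -> /24 (254 usable): 192.168.15.0/24
Allocation: 192.168.14.0/24 (198 hosts, 254 usable); 192.168.15.0/24 (181 hosts, 254 usable)


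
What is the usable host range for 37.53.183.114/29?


Network: 37.53.183.112
Broadcast: 37.53.183.119
First usable = network + 1
Last usable = broadcast - 1
Range: 37.53.183.113 to 37.53.183.118


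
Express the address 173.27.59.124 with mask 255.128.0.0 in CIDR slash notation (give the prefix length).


Binary: 11111111.10000000.00000000.00000000
Count leading 1s
Prefix: /9


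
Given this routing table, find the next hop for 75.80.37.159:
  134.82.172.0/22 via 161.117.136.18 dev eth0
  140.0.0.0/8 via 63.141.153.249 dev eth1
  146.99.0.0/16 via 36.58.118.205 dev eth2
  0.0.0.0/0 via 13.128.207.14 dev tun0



Longest prefix match for 75.80.37.159:
  /22 134.82.172.0: no
  /8 140.0.0.0: no
  /16 146.99.0.0: no
  /0 0.0.0.0: MATCH
Selected: next-hop 13.128.207.14 via tun0 (matched /0)


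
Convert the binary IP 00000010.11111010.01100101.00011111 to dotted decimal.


00000010 = 2
11111010 = 250
01100101 = 101
00011111 = 31
IP: 2.250.101.31


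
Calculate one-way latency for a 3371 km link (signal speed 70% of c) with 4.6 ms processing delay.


Speed = 0.7 * 3e5 km/s = 210000 km/s
Propagation delay = 3371 / 210000 = 0.0161 s = 16.0524 ms
Processing delay = 4.6 ms
Total one-way latency = 20.6524 ms


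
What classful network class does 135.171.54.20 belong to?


First octet: 135
Binary: 10000111
10xxxxxx -> Class B (128-191)
Class B, default mask 255.255.0.0 (/16)


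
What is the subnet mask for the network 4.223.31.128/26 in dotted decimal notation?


/26 means 26 network bits, 6 host bits
Binary: 11111111111111111111111111000000
Mask: 255.255.255.192


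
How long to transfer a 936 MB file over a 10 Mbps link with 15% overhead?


Effective throughput = 10 * (1 - 15/100) = 8.5 Mbps
File size in Mb = 936 * 8 = 7488 Mb
Time = 7488 / 8.5
Time = 880.9412 seconds


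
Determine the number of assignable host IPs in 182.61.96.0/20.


Host bits = 32 - 20 = 12
Total addresses = 2^12 = 4096
Usable = total - 2 (network and broadcast)
Usable hosts: 4094


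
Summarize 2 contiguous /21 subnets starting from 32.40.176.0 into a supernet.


Original prefix: /21
Number of subnets: 2 = 2^1
New prefix = 21 - 1 = 20
Supernet: 32.40.176.0/20


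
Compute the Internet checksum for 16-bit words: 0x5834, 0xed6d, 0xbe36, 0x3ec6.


Sum all words (with carry folding):
+ 0x5834 = 0x5834
+ 0xed6d = 0x45a2
+ 0xbe36 = 0x03d9
+ 0x3ec6 = 0x429f
One's complement: ~0x429f
Checksum = 0xbd60


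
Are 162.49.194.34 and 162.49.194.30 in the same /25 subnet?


Mask: 255.255.255.128
162.49.194.34 AND mask = 162.49.194.0
162.49.194.30 AND mask = 162.49.194.0
Yes, same subnet (162.49.194.0)


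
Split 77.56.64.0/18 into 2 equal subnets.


New prefix = 18 + 1 = 19
Each subnet has 8192 addresses
  77.56.64.0/19
  77.56.96.0/19
Subnets: 77.56.64.0/19, 77.56.96.0/19


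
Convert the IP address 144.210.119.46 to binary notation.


144 = 10010000
210 = 11010010
119 = 01110111
46 = 00101110
Binary: 10010000.11010010.01110111.00101110


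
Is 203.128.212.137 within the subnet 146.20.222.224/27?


Subnet network: 146.20.222.224
Test IP AND mask: 203.128.212.128
No, 203.128.212.137 is not in 146.20.222.224/27


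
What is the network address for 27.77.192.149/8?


IP:   00011011.01001101.11000000.10010101
Mask: 11111111.00000000.00000000.00000000
AND operation:
Net:  00011011.00000000.00000000.00000000
Network: 27.0.0.0/8


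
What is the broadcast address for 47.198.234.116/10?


Network: 47.192.0.0/10
Host bits = 22
Set all host bits to 1:
Broadcast: 47.255.255.255


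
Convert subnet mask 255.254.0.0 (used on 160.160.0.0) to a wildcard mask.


Subnet mask: 255.254.0.0
Wildcard = 255.255.255.255 - subnet mask
255 - 255 = 0
255 - 254 = 1
255 - 0 = 255
255 - 0 = 255
Wildcard: 0.1.255.255


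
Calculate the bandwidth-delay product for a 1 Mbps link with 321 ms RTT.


BDP = bandwidth * RTT
= 1 Mbps * 321 ms
= 1 * 1e6 * 321 / 1000 bits
= 321000 bits
= 40125 bytes
= 39.1846 KB
BDP = 321000 bits (40125 bytes)


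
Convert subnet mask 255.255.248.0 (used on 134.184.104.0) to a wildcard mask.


Subnet mask: 255.255.248.0
Wildcard = 255.255.255.255 - subnet mask
255 - 255 = 0
255 - 255 = 0
255 - 248 = 7
255 - 0 = 255
Wildcard: 0.0.7.255


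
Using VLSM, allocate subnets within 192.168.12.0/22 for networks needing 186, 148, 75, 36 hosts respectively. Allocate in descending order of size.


186 hosts -> /24 (254 usable): 192.168.12.0/24
148 hosts -> /24 (254 usable): 192.168.13.0/24
75 hosts -> /25 (126 usable): 192.168.14.0/25
36 hosts -> /26 (62 usable): 192.168.14.128/26
Allocation: 192.168.12.0/24 (186 hosts, 254 usable); 192.168.13.0/24 (148 hosts, 254 usable); 192.168.14.0/25 (75 hosts, 126 usable); 192.168.14.128/26 (36 hosts, 62 usable)


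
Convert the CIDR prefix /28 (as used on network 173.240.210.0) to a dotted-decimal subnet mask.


/28 means 28 network bits, 4 host bits
Binary: 11111111111111111111111111110000
Mask: 255.255.255.240


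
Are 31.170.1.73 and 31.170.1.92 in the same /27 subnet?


Mask: 255.255.255.224
31.170.1.73 AND mask = 31.170.1.64
31.170.1.92 AND mask = 31.170.1.64
Yes, same subnet (31.170.1.64)


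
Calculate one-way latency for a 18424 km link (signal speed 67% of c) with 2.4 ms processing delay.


Speed = 0.67 * 3e5 km/s = 201000 km/s
Propagation delay = 18424 / 201000 = 0.0917 s = 91.6617 ms
Processing delay = 2.4 ms
Total one-way latency = 94.0617 ms


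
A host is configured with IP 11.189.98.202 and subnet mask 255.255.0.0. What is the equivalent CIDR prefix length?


Binary: 11111111.11111111.00000000.00000000
Count leading 1s
Prefix: /16


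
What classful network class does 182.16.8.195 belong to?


First octet: 182
Binary: 10110110
10xxxxxx -> Class B (128-191)
Class B, default mask 255.255.0.0 (/16)


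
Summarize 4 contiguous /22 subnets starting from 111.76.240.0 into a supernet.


Original prefix: /22
Number of subnets: 4 = 2^2
New prefix = 22 - 2 = 20
Supernet: 111.76.240.0/20


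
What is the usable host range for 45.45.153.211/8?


Network: 45.0.0.0
Broadcast: 45.255.255.255
First usable = network + 1
Last usable = broadcast - 1
Range: 45.0.0.1 to 45.255.255.254


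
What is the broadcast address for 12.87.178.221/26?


Network: 12.87.178.192/26
Host bits = 6
Set all host bits to 1:
Broadcast: 12.87.178.255


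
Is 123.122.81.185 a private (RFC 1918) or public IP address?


RFC 1918 private ranges:
  10.0.0.0/8 (10.0.0.0 - 10.255.255.255)
  172.16.0.0/12 (172.16.0.0 - 172.31.255.255)
  192.168.0.0/16 (192.168.0.0 - 192.168.255.255)
Public (not in any RFC 1918 range)


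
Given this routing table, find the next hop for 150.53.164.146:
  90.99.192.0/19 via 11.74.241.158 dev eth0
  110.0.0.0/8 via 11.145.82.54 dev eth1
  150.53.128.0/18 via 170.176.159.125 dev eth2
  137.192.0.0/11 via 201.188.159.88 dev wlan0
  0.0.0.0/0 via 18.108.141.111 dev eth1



Longest prefix match for 150.53.164.146:
  /19 90.99.192.0: no
  /8 110.0.0.0: no
  /18 150.53.128.0: MATCH
  /11 137.192.0.0: no
  /0 0.0.0.0: MATCH
Selected: next-hop 170.176.159.125 via eth2 (matched /18)


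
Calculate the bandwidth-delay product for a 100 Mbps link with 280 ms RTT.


BDP = bandwidth * RTT
= 100 Mbps * 280 ms
= 100 * 1e6 * 280 / 1000 bits
= 28000000 bits
= 3500000 bytes
= 3417.9688 KB
BDP = 28000000 bits (3500000 bytes)


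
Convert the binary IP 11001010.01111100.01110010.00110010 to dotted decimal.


11001010 = 202
01111100 = 124
01110010 = 114
00110010 = 50
IP: 202.124.114.50


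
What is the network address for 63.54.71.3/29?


IP:   00111111.00110110.01000111.00000011
Mask: 11111111.11111111.11111111.11111000
AND operation:
Net:  00111111.00110110.01000111.00000000
Network: 63.54.71.0/29


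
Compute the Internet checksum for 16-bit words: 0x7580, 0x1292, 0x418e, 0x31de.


Sum all words (with carry folding):
+ 0x7580 = 0x7580
+ 0x1292 = 0x8812
+ 0x418e = 0xc9a0
+ 0x31de = 0xfb7e
One's complement: ~0xfb7e
Checksum = 0x0481


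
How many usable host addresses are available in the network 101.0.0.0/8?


Host bits = 32 - 8 = 24
Total addresses = 2^24 = 16777216
Usable = total - 2 (network and broadcast)
Usable hosts: 16777214


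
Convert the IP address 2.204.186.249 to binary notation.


2 = 00000010
204 = 11001100
186 = 10111010
249 = 11111001
Binary: 00000010.11001100.10111010.11111001


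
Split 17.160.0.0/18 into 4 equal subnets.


New prefix = 18 + 2 = 20
Each subnet has 4096 addresses
  17.160.0.0/20
  17.160.16.0/20
  17.160.32.0/20
  17.160.48.0/20
Subnets: 17.160.0.0/20, 17.160.16.0/20, 17.160.32.0/20, 17.160.48.0/20


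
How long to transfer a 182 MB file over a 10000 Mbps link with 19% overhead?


Effective throughput = 10000 * (1 - 19/100) = 8100.0 Mbps
File size in Mb = 182 * 8 = 1456 Mb
Time = 1456 / 8100.0
Time = 0.1798 seconds


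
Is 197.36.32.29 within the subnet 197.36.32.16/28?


Subnet network: 197.36.32.16
Test IP AND mask: 197.36.32.16
Yes, 197.36.32.29 is in 197.36.32.16/28


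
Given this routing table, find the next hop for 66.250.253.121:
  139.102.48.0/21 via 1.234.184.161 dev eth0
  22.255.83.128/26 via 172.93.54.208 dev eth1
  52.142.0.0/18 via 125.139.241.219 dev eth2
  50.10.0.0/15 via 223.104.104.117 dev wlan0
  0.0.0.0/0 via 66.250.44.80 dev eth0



Longest prefix match for 66.250.253.121:
  /21 139.102.48.0: no
  /26 22.255.83.128: no
  /18 52.142.0.0: no
  /15 50.10.0.0: no
  /0 0.0.0.0: MATCH
Selected: next-hop 66.250.44.80 via eth0 (matched /0)


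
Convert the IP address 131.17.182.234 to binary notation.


131 = 10000011
17 = 00010001
182 = 10110110
234 = 11101010
Binary: 10000011.00010001.10110110.11101010


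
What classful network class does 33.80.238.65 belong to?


First octet: 33
Binary: 00100001
0xxxxxxx -> Class A (1-126)
Class A, default mask 255.0.0.0 (/8)


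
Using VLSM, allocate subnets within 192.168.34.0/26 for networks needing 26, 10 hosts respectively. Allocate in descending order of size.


26 hosts -> /27 (30 usable): 192.168.34.0/27
10 hosts -> /28 (14 usable): 192.168.34.32/28
Allocation: 192.168.34.0/27 (26 hosts, 30 usable); 192.168.34.32/28 (10 hosts, 14 usable)


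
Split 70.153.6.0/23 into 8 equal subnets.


New prefix = 23 + 3 = 26
Each subnet has 64 addresses
  70.153.6.0/26
  70.153.6.64/26
  70.153.6.128/26
  70.153.6.192/26
  70.153.7.0/26
  70.153.7.64/26
  70.153.7.128/26
  70.153.7.192/26
Subnets: 70.153.6.0/26, 70.153.6.64/26, 70.153.6.128/26, 70.153.6.192/26, 70.153.7.0/26, 70.153.7.64/26, 70.153.7.128/26, 70.153.7.192/26


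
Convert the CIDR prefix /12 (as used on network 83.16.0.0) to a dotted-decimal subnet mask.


/12 means 12 network bits, 20 host bits
Binary: 11111111111100000000000000000000
Mask: 255.240.0.0


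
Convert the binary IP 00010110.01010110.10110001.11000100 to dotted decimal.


00010110 = 22
01010110 = 86
10110001 = 177
11000100 = 196
IP: 22.86.177.196


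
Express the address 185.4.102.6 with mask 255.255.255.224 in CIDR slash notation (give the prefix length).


Binary: 11111111.11111111.11111111.11100000
Count leading 1s
Prefix: /27


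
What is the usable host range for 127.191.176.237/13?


Network: 127.184.0.0
Broadcast: 127.191.255.255
First usable = network + 1
Last usable = broadcast - 1
Range: 127.184.0.1 to 127.191.255.254


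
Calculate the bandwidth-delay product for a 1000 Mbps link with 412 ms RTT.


BDP = bandwidth * RTT
= 1000 Mbps * 412 ms
= 1000 * 1e6 * 412 / 1000 bits
= 412000000 bits
= 51500000 bytes
= 50292.9688 KB
BDP = 412000000 bits (51500000 bytes)


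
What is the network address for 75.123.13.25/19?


IP:   01001011.01111011.00001101.00011001
Mask: 11111111.11111111.11100000.00000000
AND operation:
Net:  01001011.01111011.00000000.00000000
Network: 75.123.0.0/19


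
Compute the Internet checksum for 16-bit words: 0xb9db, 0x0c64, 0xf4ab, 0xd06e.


Sum all words (with carry folding):
+ 0xb9db = 0xb9db
+ 0x0c64 = 0xc63f
+ 0xf4ab = 0xbaeb
+ 0xd06e = 0x8b5a
One's complement: ~0x8b5a
Checksum = 0x74a5


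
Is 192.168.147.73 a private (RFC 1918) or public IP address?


RFC 1918 private ranges:
  10.0.0.0/8 (10.0.0.0 - 10.255.255.255)
  172.16.0.0/12 (172.16.0.0 - 172.31.255.255)
  192.168.0.0/16 (192.168.0.0 - 192.168.255.255)
Private (in 192.168.0.0/16)


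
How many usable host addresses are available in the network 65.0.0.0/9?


Host bits = 32 - 9 = 23
Total addresses = 2^23 = 8388608
Usable = total - 2 (network and broadcast)
Usable hosts: 8388606


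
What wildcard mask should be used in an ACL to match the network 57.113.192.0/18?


Subnet mask: 255.255.192.0
Wildcard = 255.255.255.255 - subnet mask
255 - 255 = 0
255 - 255 = 0
255 - 192 = 63
255 - 0 = 255
Wildcard: 0.0.63.255


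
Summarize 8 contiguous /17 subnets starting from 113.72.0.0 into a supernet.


Original prefix: /17
Number of subnets: 8 = 2^3
New prefix = 17 - 3 = 14
Supernet: 113.72.0.0/14


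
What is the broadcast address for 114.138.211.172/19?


Network: 114.138.192.0/19
Host bits = 13
Set all host bits to 1:
Broadcast: 114.138.223.255


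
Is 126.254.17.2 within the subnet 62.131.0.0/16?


Subnet network: 62.131.0.0
Test IP AND mask: 126.254.0.0
No, 126.254.17.2 is not in 62.131.0.0/16


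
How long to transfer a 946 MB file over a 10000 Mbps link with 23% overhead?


Effective throughput = 10000 * (1 - 23/100) = 7700 Mbps
File size in Mb = 946 * 8 = 7568 Mb
Time = 7568 / 7700
Time = 0.9829 seconds


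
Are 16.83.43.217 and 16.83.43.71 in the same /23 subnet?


Mask: 255.255.254.0
16.83.43.217 AND mask = 16.83.42.0
16.83.43.71 AND mask = 16.83.42.0
Yes, same subnet (16.83.42.0)


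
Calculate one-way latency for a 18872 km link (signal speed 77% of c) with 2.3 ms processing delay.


Speed = 0.77 * 3e5 km/s = 231000 km/s
Propagation delay = 18872 / 231000 = 0.0817 s = 81.697 ms
Processing delay = 2.3 ms
Total one-way latency = 83.997 ms


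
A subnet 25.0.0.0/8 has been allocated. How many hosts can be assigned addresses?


Host bits = 32 - 8 = 24
Total addresses = 2^24 = 16777216
Usable = total - 2 (network and broadcast)
Usable hosts: 16777214


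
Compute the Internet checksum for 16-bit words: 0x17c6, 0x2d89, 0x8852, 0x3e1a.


Sum all words (with carry folding):
+ 0x17c6 = 0x17c6
+ 0x2d89 = 0x454f
+ 0x8852 = 0xcda1
+ 0x3e1a = 0x0bbc
One's complement: ~0x0bbc
Checksum = 0xf443


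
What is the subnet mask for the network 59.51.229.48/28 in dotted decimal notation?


/28 means 28 network bits, 4 host bits
Binary: 11111111111111111111111111110000
Mask: 255.255.255.240


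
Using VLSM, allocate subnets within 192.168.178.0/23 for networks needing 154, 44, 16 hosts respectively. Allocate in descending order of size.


154 hosts -> /24 (254 usable): 192.168.178.0/24
44 hosts -> /26 (62 usable): 192.168.179.0/26
16 hosts -> /27 (30 usable): 192.168.179.64/27
Allocation: 192.168.178.0/24 (154 hosts, 254 usable); 192.168.179.0/26 (44 hosts, 62 usable); 192.168.179.64/27 (16 hosts, 30 usable)


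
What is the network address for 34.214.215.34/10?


IP:   00100010.11010110.11010111.00100010
Mask: 11111111.11000000.00000000.00000000
AND operation:
Net:  00100010.11000000.00000000.00000000
Network: 34.192.0.0/10


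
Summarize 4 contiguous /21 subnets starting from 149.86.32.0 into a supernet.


Original prefix: /21
Number of subnets: 4 = 2^2
New prefix = 21 - 2 = 19
Supernet: 149.86.32.0/19


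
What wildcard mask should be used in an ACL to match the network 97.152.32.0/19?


Subnet mask: 255.255.224.0
Wildcard = 255.255.255.255 - subnet mask
255 - 255 = 0
255 - 255 = 0
255 - 224 = 31
255 - 0 = 255
Wildcard: 0.0.31.255


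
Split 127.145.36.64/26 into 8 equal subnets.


New prefix = 26 + 3 = 29
Each subnet has 8 addresses
  127.145.36.64/29
  127.145.36.72/29
  127.145.36.80/29
  127.145.36.88/29
  127.145.36.96/29
  127.145.36.104/29
  127.145.36.112/29
  127.145.36.120/29
Subnets: 127.145.36.64/29, 127.145.36.72/29, 127.145.36.80/29, 127.145.36.88/29, 127.145.36.96/29, 127.145.36.104/29, 127.145.36.112/29, 127.145.36.120/29


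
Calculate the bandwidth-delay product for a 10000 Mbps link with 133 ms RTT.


BDP = bandwidth * RTT
= 10000 Mbps * 133 ms
= 10000 * 1e6 * 133 / 1000 bits
= 1330000000 bits
= 166250000 bytes
= 162353.5156 KB
BDP = 1330000000 bits (166250000 bytes)


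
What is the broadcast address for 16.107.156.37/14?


Network: 16.104.0.0/14
Host bits = 18
Set all host bits to 1:
Broadcast: 16.107.255.255


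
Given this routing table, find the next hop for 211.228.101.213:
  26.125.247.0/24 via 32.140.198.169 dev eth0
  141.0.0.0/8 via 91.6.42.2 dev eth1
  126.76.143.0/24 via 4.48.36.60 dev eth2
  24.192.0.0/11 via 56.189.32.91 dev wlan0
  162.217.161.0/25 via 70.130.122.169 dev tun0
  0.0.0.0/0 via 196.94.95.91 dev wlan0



Longest prefix match for 211.228.101.213:
  /24 26.125.247.0: no
  /8 141.0.0.0: no
  /24 126.76.143.0: no
  /11 24.192.0.0: no
  /25 162.217.161.0: no
  /0 0.0.0.0: MATCH
Selected: next-hop 196.94.95.91 via wlan0 (matched /0)


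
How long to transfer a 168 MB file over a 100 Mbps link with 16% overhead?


Effective throughput = 100 * (1 - 16/100) = 84 Mbps
File size in Mb = 168 * 8 = 1344 Mb
Time = 1344 / 84
Time = 16 seconds


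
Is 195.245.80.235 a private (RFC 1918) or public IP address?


RFC 1918 private ranges:
  10.0.0.0/8 (10.0.0.0 - 10.255.255.255)
  172.16.0.0/12 (172.16.0.0 - 172.31.255.255)
  192.168.0.0/16 (192.168.0.0 - 192.168.255.255)
Public (not in any RFC 1918 range)


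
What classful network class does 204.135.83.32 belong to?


First octet: 204
Binary: 11001100
110xxxxx -> Class C (192-223)
Class C, default mask 255.255.255.0 (/24)


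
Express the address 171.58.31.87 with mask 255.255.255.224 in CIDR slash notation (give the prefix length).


Binary: 11111111.11111111.11111111.11100000
Count leading 1s
Prefix: /27


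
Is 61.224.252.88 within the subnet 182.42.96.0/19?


Subnet network: 182.42.96.0
Test IP AND mask: 61.224.224.0
No, 61.224.252.88 is not in 182.42.96.0/19


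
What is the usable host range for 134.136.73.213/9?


Network: 134.128.0.0
Broadcast: 134.255.255.255
First usable = network + 1
Last usable = broadcast - 1
Range: 134.128.0.1 to 134.255.255.254
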